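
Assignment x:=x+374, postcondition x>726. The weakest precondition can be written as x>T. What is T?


Formula: wp(x:=E, P) = P[E/x] (substitute E for x in postcondition)
Step 1: Postcondition: x>726
Step 2: Substitute x+374 for x: x+374>726
Step 3: Solve for x: x > 726-374 = 352

352


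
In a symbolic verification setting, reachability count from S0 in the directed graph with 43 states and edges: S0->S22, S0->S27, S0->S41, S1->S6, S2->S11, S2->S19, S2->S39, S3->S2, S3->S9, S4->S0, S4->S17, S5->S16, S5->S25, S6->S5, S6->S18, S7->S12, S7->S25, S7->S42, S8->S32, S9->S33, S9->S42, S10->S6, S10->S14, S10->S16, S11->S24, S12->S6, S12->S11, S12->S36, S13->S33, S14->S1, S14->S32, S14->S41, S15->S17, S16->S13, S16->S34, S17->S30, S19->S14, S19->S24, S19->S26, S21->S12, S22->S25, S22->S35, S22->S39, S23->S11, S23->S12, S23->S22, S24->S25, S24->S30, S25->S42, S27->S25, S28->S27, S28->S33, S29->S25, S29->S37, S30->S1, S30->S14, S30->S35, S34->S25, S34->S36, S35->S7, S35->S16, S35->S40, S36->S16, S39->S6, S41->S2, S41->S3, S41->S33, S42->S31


BFS from S0:
  layer 0: {S0}
  layer 1: {S22, S27, S41}
  layer 2: {S2, S3, S25, S33, S35, S39}
  layer 3: {S6, S7, S9, S11, S16, S19, S40, S42}
  layer 4: {S5, S12, S13, S14, S18, S24, S26, S31, S34}
  layer 5: {S1, S30, S32, S36}
Reachable set: {S0, S1, S2, S3, S5, S6, S7, S9, S11, S12, S13, S14, S16, S18, S19, S22, S24, S25, S26, S27, S30, S31, S32, S33, S34, S35, S36, S39, S40, S41, S42}
Count = 31

31


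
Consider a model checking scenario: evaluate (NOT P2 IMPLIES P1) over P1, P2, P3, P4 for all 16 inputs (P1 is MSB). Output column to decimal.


Formula: (NOT P2 IMPLIES P1) over P1, P2, P3, P4 (16 rows)
Evaluate each row (bits = P1,P2,P3,P4, MSB first):
  row 0 [0000]: (NOT 0 IMPLIES 0) -> 0
  row 1 [0001]: (NOT 0 IMPLIES 0) -> 0
  row 2 [0010]: (NOT 0 IMPLIES 0) -> 0
  row 3 [0011]: (NOT 0 IMPLIES 0) -> 0
  row 4 [0100]: (NOT 1 IMPLIES 0) -> 1
  row 5 [0101]: (NOT 1 IMPLIES 0) -> 1
  row 6 [0110]: (NOT 1 IMPLIES 0) -> 1
  row 7 [0111]: (NOT 1 IMPLIES 0) -> 1
  row 8 [1000]: (NOT 0 IMPLIES 1) -> 1
  row 9 [1001]: (NOT 0 IMPLIES 1) -> 1
  row 10 [1010]: (NOT 0 IMPLIES 1) -> 1
  row 11 [1011]: (NOT 0 IMPLIES 1) -> 1
  row 12 [1100]: (NOT 1 IMPLIES 1) -> 1
  row 13 [1101]: (NOT 1 IMPLIES 1) -> 1
  row 14 [1110]: (NOT 1 IMPLIES 1) -> 1
  row 15 [1111]: (NOT 1 IMPLIES 1) -> 1
Full result column, 4 rows per line (P1,P2 fixed per line; P3,P4 runs 00..11 left to right):
  rows 0-3 [P1,P2=00]: 0000  = hex 0
  rows 4-7 [P1,P2=01]: 1111  = hex F
  rows 8-11 [P1,P2=10]: 1111  = hex F
  rows 12-15 [P1,P2=11]: 1111  = hex F
Output column (row 0 .. row 15) = 0000111111111111
Output column grouped in 4s = 0000 1111 1111 1111 = 0x0FFF
Convert to decimal digit by digit (value = value*16 + digit):
  0 -> 0
  0*16 + 15 (F) = 15
  15*16 + 15 (F) = 255
  255*16 + 15 (F) = 4095
Decimal = 4095

4095


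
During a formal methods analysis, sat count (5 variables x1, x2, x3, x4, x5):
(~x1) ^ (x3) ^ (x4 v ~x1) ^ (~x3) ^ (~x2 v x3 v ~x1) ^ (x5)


CNF with 6 clauses over 5 vars (32 assignments).
An assignment satisfies CNF iff every clause has >=1 true literal.
Check each row (bits = x1,x2,x3,x4,x5; clause T/F shown):
  row 0 [00000]: clauses=TFTTTF -> 0
  row 1 [00001]: clauses=TFTTTT -> 0
  row 2 [00010]: clauses=TFTTTF -> 0
  row 3 [00011]: clauses=TFTTTT -> 0
  row 4 [00100]: clauses=TTTFTF -> 0
  row 5 [00101]: clauses=TTTFTT -> 0
  row 6 [00110]: clauses=TTTFTF -> 0
  row 7 [00111]: clauses=TTTFTT -> 0
  row 8 [01000]: clauses=TFTTTF -> 0
  row 9 [01001]: clauses=TFTTTT -> 0
  row 10 [01010]: clauses=TFTTTF -> 0
  row 11 [01011]: clauses=TFTTTT -> 0
  row 12 [01100]: clauses=TTTFTF -> 0
  row 13 [01101]: clauses=TTTFTT -> 0
  row 14 [01110]: clauses=TTTFTF -> 0
  row 15 [01111]: clauses=TTTFTT -> 0
  row 16 [10000]: clauses=FFFTTF -> 0
  row 17 [10001]: clauses=FFFTTT -> 0
  row 18 [10010]: clauses=FFTTTF -> 0
  row 19 [10011]: clauses=FFTTTT -> 0
  row 20 [10100]: clauses=FTFFTF -> 0
  row 21 [10101]: clauses=FTFFTT -> 0
  row 22 [10110]: clauses=FTTFTF -> 0
  row 23 [10111]: clauses=FTTFTT -> 0
  row 24 [11000]: clauses=FFFTFF -> 0
  row 25 [11001]: clauses=FFFTFT -> 0
  row 26 [11010]: clauses=FFTTFF -> 0
  row 27 [11011]: clauses=FFTTFT -> 0
  row 28 [11100]: clauses=FTFFTF -> 0
  row 29 [11101]: clauses=FTFFTT -> 0
  row 30 [11110]: clauses=FTTFTF -> 0
  row 31 [11111]: clauses=FTTFTT -> 0
Full result column, 8 rows per line (x1,x2 fixed per line; x3,x4,x5 runs 000..111 left to right):
  rows 0-7 [x1,x2=00]: 00000000  (ones: 0)
  rows 8-15 [x1,x2=01]: 00000000  (ones: 0)
  rows 16-23 [x1,x2=10]: 00000000  (ones: 0)
  rows 24-31 [x1,x2=11]: 00000000  (ones: 0)
Satisfying assignments = 0+0+0+0 = 0

0


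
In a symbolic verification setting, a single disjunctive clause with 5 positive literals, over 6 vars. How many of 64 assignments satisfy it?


Step 1: Total=2^6=64
Step 2: Unsat when all 5 false: 2^1=2
Step 3: Sat=64-2=62

62


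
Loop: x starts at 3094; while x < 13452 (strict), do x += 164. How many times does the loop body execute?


Step 1: x goes from 3094 toward 13452 by 164; the body runs while x<13452, so iterations = ceil((bound-start)/step)
Step 2: Distance=10358
Step 3: ceil(10358/164)=64

64


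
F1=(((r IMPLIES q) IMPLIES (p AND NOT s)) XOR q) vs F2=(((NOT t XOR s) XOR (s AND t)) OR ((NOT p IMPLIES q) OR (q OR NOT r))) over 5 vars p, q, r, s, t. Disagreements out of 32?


F1 = (((r IMPLIES q) IMPLIES (p AND NOT s)) XOR q)
F2 = (((NOT t XOR s) XOR (s AND t)) OR ((NOT p IMPLIES q) OR (q OR NOT r)))
Evaluate both on each of 32 rows (bits = p,q,r,s,t):
  row 0 [00000]: F1=0 F2=1 (differ) -> 1
  row 1 [00001]: F1=0 F2=1 (differ) -> 1
  row 2 [00010]: F1=0 F2=1 (differ) -> 1
  row 3 [00011]: F1=0 F2=1 (differ) -> 1
  row 4 [00100]: F1=1 F2=1 -> 0
  row 5 [00101]: F1=1 F2=0 (differ) -> 1
  row 6 [00110]: F1=1 F2=0 (differ) -> 1
  row 7 [00111]: F1=1 F2=0 (differ) -> 1
  row 8 [01000]: F1=1 F2=1 -> 0
  row 9 [01001]: F1=1 F2=1 -> 0
  row 10 [01010]: F1=1 F2=1 -> 0
  row 11 [01011]: F1=1 F2=1 -> 0
  row 12 [01100]: F1=1 F2=1 -> 0
  row 13 [01101]: F1=1 F2=1 -> 0
  row 14 [01110]: F1=1 F2=1 -> 0
  row 15 [01111]: F1=1 F2=1 -> 0
  row 16 [10000]: F1=1 F2=1 -> 0
  row 17 [10001]: F1=1 F2=1 -> 0
  row 18 [10010]: F1=0 F2=1 (differ) -> 1
  row 19 [10011]: F1=0 F2=1 (differ) -> 1
  row 20 [10100]: F1=1 F2=1 -> 0
  row 21 [10101]: F1=1 F2=1 -> 0
  row 22 [10110]: F1=1 F2=1 -> 0
  row 23 [10111]: F1=1 F2=1 -> 0
  row 24 [11000]: F1=0 F2=1 (differ) -> 1
  row 25 [11001]: F1=0 F2=1 (differ) -> 1
  row 26 [11010]: F1=1 F2=1 -> 0
  row 27 [11011]: F1=1 F2=1 -> 0
  row 28 [11100]: F1=0 F2=1 (differ) -> 1
  row 29 [11101]: F1=0 F2=1 (differ) -> 1
  row 30 [11110]: F1=1 F2=1 -> 0
  row 31 [11111]: F1=1 F2=1 -> 0
Full result column, 8 rows per line (p,q fixed per line; r,s,t runs 000..111 left to right):
  rows 0-7 [p,q=00]: 11110111  (ones: 7)
  rows 8-15 [p,q=01]: 00000000  (ones: 0)
  rows 16-23 [p,q=10]: 00110000  (ones: 2)
  rows 24-31 [p,q=11]: 11001100  (ones: 4)
Disagreements = 7+0+2+4 = 13

13


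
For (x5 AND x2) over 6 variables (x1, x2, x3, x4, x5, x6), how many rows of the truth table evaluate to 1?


Formula: (x5 AND x2) over 6 vars (64 rows)
Evaluate each row (x1, x2, x3, x4, x5, x6 as bits, MSB first):
  row 0 [000000]: (0 AND 0) -> 0
  row 1 [000001]: (0 AND 0) -> 0
  row 2 [000010]: (1 AND 0) -> 0
  row 3 [000011]: (1 AND 0) -> 0
  row 4 [000100]: (0 AND 0) -> 0
  (every remaining row is evaluated the same way; all 64 results are listed next)
Full result column, 8 rows per line (x1,x2,x3 fixed per line; x4,x5,x6 runs 000..111 left to right):
  rows 0-7 [x1,x2,x3=000]: 00000000  (ones: 0)
  rows 8-15 [x1,x2,x3=001]: 00000000  (ones: 0)
  rows 16-23 [x1,x2,x3=010]: 00110011  (ones: 4)
  rows 24-31 [x1,x2,x3=011]: 00110011  (ones: 4)
  rows 32-39 [x1,x2,x3=100]: 00000000  (ones: 0)
  rows 40-47 [x1,x2,x3=101]: 00000000  (ones: 0)
  rows 48-55 [x1,x2,x3=110]: 00110011  (ones: 4)
  rows 56-63 [x1,x2,x3=111]: 00110011  (ones: 4)
Count of 1-rows = 0+0+4+4+0+0+4+4 = 16

16


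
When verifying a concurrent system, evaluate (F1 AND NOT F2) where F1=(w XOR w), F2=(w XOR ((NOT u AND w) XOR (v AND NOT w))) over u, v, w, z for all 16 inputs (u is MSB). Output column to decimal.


F1 = (w XOR w)
F2 = (w XOR ((NOT u AND w) XOR (v AND NOT w)))
Counterexample to F1=>F2 is where F1=1 and F2=0.
Evaluate each row (bits = u,v,w,z, MSB first):
  row 0 [0000]: F1=0 F2=0 -> F1&~F2 -> 0
  row 1 [0001]: F1=0 F2=0 -> F1&~F2 -> 0
  row 2 [0010]: F1=0 F2=0 -> F1&~F2 -> 0
  row 3 [0011]: F1=0 F2=0 -> F1&~F2 -> 0
  row 4 [0100]: F1=0 F2=1 -> F1&~F2 -> 0
  row 5 [0101]: F1=0 F2=1 -> F1&~F2 -> 0
  row 6 [0110]: F1=0 F2=0 -> F1&~F2 -> 0
  row 7 [0111]: F1=0 F2=0 -> F1&~F2 -> 0
  row 8 [1000]: F1=0 F2=0 -> F1&~F2 -> 0
  row 9 [1001]: F1=0 F2=0 -> F1&~F2 -> 0
  row 10 [1010]: F1=0 F2=1 -> F1&~F2 -> 0
  row 11 [1011]: F1=0 F2=1 -> F1&~F2 -> 0
  row 12 [1100]: F1=0 F2=1 -> F1&~F2 -> 0
  row 13 [1101]: F1=0 F2=1 -> F1&~F2 -> 0
  row 14 [1110]: F1=0 F2=1 -> F1&~F2 -> 0
  row 15 [1111]: F1=0 F2=1 -> F1&~F2 -> 0
Full result column, 4 rows per line (u,v fixed per line; w,z runs 00..11 left to right):
  rows 0-3 [u,v=00]: 0000  = hex 0
  rows 4-7 [u,v=01]: 0000  = hex 0
  rows 8-11 [u,v=10]: 0000  = hex 0
  rows 12-15 [u,v=11]: 0000  = hex 0
Counterexample vector (row 0 .. row 15) = 0000000000000000
Output column grouped in 4s = 0000 0000 0000 0000 = 0x0000
Convert to decimal digit by digit (value = value*16 + digit):
  0 -> 0
  0*16 + 0 = 0
  0*16 + 0 = 0
  0*16 + 0 = 0
Decimal = 0

0


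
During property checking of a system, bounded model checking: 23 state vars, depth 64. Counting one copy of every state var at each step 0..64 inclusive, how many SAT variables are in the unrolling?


BMC unrolls to depth k, creating one copy of each state var for steps 0..k.
Step count = 64 + 1 = 65 (steps 0 through 64)
Vars per step = 23
Total = 23 * 65 = 1495

1495


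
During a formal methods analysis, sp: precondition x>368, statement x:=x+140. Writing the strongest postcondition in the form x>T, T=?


Formula: sp(P, x:=E) = exists old_x. (x = E[old_x/x]) AND P[old_x/x] (old_x is the value of x before the assignment; eliminate old_x by solving x = E[old_x/x] for old_x)
Step 1: Precondition P: x>368, i.e. old_x > 368
Step 2: Assignment gives x = old_x + 140, so old_x = x - 140
Step 3: Substitute into P: x - 140 > 368
Step 4: Simplify: x > 368+140 = 508

508


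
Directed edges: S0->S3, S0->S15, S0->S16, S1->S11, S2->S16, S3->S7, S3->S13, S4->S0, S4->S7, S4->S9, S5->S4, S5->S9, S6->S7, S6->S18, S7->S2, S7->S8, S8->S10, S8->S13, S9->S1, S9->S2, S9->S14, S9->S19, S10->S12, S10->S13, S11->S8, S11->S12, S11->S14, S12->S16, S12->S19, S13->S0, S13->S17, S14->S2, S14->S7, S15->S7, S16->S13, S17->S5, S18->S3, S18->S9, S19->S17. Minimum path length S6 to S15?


BFS layer-by-layer from S6:
  dist 0: {S6}
  dist 1: {S7, S18}
  dist 2: {S2, S3, S8, S9}
  dist 3: {S1, S10, S13, S14, S16, S19}
  dist 4: {S0, S11, S12, S17}
  dist 5: {S5, S15}
  -> S15 reached at distance 5
Shortest path length = 5

5


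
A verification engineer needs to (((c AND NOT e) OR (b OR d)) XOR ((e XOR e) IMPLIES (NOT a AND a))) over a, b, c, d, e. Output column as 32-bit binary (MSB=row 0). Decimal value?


Formula: (((c AND NOT e) OR (b OR d)) XOR ((e XOR e) IMPLIES (NOT a AND a))) over a, b, c, d, e (32 rows)
Evaluate each row (bits = a,b,c,d,e, MSB first):
  row 0 [00000]: (((0 AND NOT 0) OR (0 OR 0)) XOR ((0 XOR 0) IMPLIES (NOT 0 AND 0))) -> 1
  row 1 [00001]: (((0 AND NOT 1) OR (0 OR 0)) XOR ((1 XOR 1) IMPLIES (NOT 0 AND 0))) -> 1
  row 2 [00010]: (((0 AND NOT 0) OR (0 OR 1)) XOR ((0 XOR 0) IMPLIES (NOT 0 AND 0))) -> 0
  row 3 [00011]: (((0 AND NOT 1) OR (0 OR 1)) XOR ((1 XOR 1) IMPLIES (NOT 0 AND 0))) -> 0
  row 4 [00100]: (((1 AND NOT 0) OR (0 OR 0)) XOR ((0 XOR 0) IMPLIES (NOT 0 AND 0))) -> 0
  row 5 [00101]: (((1 AND NOT 1) OR (0 OR 0)) XOR ((1 XOR 1) IMPLIES (NOT 0 AND 0))) -> 1
  row 6 [00110]: (((1 AND NOT 0) OR (0 OR 1)) XOR ((0 XOR 0) IMPLIES (NOT 0 AND 0))) -> 0
  row 7 [00111]: (((1 AND NOT 1) OR (0 OR 1)) XOR ((1 XOR 1) IMPLIES (NOT 0 AND 0))) -> 0
  row 8 [01000]: (((0 AND NOT 0) OR (1 OR 0)) XOR ((0 XOR 0) IMPLIES (NOT 0 AND 0))) -> 0
  row 9 [01001]: (((0 AND NOT 1) OR (1 OR 0)) XOR ((1 XOR 1) IMPLIES (NOT 0 AND 0))) -> 0
  row 10 [01010]: (((0 AND NOT 0) OR (1 OR 1)) XOR ((0 XOR 0) IMPLIES (NOT 0 AND 0))) -> 0
  row 11 [01011]: (((0 AND NOT 1) OR (1 OR 1)) XOR ((1 XOR 1) IMPLIES (NOT 0 AND 0))) -> 0
  row 12 [01100]: (((1 AND NOT 0) OR (1 OR 0)) XOR ((0 XOR 0) IMPLIES (NOT 0 AND 0))) -> 0
  row 13 [01101]: (((1 AND NOT 1) OR (1 OR 0)) XOR ((1 XOR 1) IMPLIES (NOT 0 AND 0))) -> 0
  row 14 [01110]: (((1 AND NOT 0) OR (1 OR 1)) XOR ((0 XOR 0) IMPLIES (NOT 0 AND 0))) -> 0
  row 15 [01111]: (((1 AND NOT 1) OR (1 OR 1)) XOR ((1 XOR 1) IMPLIES (NOT 0 AND 0))) -> 0
  row 16 [10000]: (((0 AND NOT 0) OR (0 OR 0)) XOR ((0 XOR 0) IMPLIES (NOT 1 AND 1))) -> 1
  row 17 [10001]: (((0 AND NOT 1) OR (0 OR 0)) XOR ((1 XOR 1) IMPLIES (NOT 1 AND 1))) -> 1
  row 18 [10010]: (((0 AND NOT 0) OR (0 OR 1)) XOR ((0 XOR 0) IMPLIES (NOT 1 AND 1))) -> 0
  row 19 [10011]: (((0 AND NOT 1) OR (0 OR 1)) XOR ((1 XOR 1) IMPLIES (NOT 1 AND 1))) -> 0
  row 20 [10100]: (((1 AND NOT 0) OR (0 OR 0)) XOR ((0 XOR 0) IMPLIES (NOT 1 AND 1))) -> 0
  row 21 [10101]: (((1 AND NOT 1) OR (0 OR 0)) XOR ((1 XOR 1) IMPLIES (NOT 1 AND 1))) -> 1
  row 22 [10110]: (((1 AND NOT 0) OR (0 OR 1)) XOR ((0 XOR 0) IMPLIES (NOT 1 AND 1))) -> 0
  row 23 [10111]: (((1 AND NOT 1) OR (0 OR 1)) XOR ((1 XOR 1) IMPLIES (NOT 1 AND 1))) -> 0
  row 24 [11000]: (((0 AND NOT 0) OR (1 OR 0)) XOR ((0 XOR 0) IMPLIES (NOT 1 AND 1))) -> 0
  row 25 [11001]: (((0 AND NOT 1) OR (1 OR 0)) XOR ((1 XOR 1) IMPLIES (NOT 1 AND 1))) -> 0
  row 26 [11010]: (((0 AND NOT 0) OR (1 OR 1)) XOR ((0 XOR 0) IMPLIES (NOT 1 AND 1))) -> 0
  row 27 [11011]: (((0 AND NOT 1) OR (1 OR 1)) XOR ((1 XOR 1) IMPLIES (NOT 1 AND 1))) -> 0
  row 28 [11100]: (((1 AND NOT 0) OR (1 OR 0)) XOR ((0 XOR 0) IMPLIES (NOT 1 AND 1))) -> 0
  row 29 [11101]: (((1 AND NOT 1) OR (1 OR 0)) XOR ((1 XOR 1) IMPLIES (NOT 1 AND 1))) -> 0
  row 30 [11110]: (((1 AND NOT 0) OR (1 OR 1)) XOR ((0 XOR 0) IMPLIES (NOT 1 AND 1))) -> 0
  row 31 [11111]: (((1 AND NOT 1) OR (1 OR 1)) XOR ((1 XOR 1) IMPLIES (NOT 1 AND 1))) -> 0
Full result column, 4 rows per line (a,b,c fixed per line; d,e runs 00..11 left to right):
  rows 0-3 [a,b,c=000]: 1100  = hex C
  rows 4-7 [a,b,c=001]: 0100  = hex 4
  rows 8-11 [a,b,c=010]: 0000  = hex 0
  rows 12-15 [a,b,c=011]: 0000  = hex 0
  rows 16-19 [a,b,c=100]: 1100  = hex C
  rows 20-23 [a,b,c=101]: 0100  = hex 4
  rows 24-27 [a,b,c=110]: 0000  = hex 0
  rows 28-31 [a,b,c=111]: 0000  = hex 0
Output column (row 0 .. row 31) = 11000100000000001100010000000000
Output column grouped in 4s = 1100 0100 0000 0000 1100 0100 0000 0000 = 0xC400C400
Convert to decimal digit by digit (value = value*16 + digit):
  C -> 12
  12*16 + 4 = 196
  196*16 + 0 = 3136
  3136*16 + 0 = 50176
  50176*16 + 12 (C) = 802828
  802828*16 + 4 = 12845252
  12845252*16 + 0 = 205524032
  205524032*16 + 0 = 3288384512
Decimal = 3288384512

3288384512


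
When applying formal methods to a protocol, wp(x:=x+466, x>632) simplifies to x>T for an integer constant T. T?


Formula: wp(x:=E, P) = P[E/x] (substitute E for x in postcondition)
Step 1: Postcondition: x>632
Step 2: Substitute x+466 for x: x+466>632
Step 3: Solve for x: x > 632-466 = 166

166


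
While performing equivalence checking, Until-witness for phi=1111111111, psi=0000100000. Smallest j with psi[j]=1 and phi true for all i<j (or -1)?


(phi U psi) at 0: need smallest j with psi[j]=1 and phi[i]=1 for all i in [0,j).
Scan from step 0:
  step 0: phi=1, psi=0 -> continue
  step 1: phi=1, psi=0 -> continue
  step 2: phi=1, psi=0 -> continue
  step 3: phi=1, psi=0 -> continue
  step 4: psi=1 and phi held for [0,4) -> witness found
Witness step = 4

4


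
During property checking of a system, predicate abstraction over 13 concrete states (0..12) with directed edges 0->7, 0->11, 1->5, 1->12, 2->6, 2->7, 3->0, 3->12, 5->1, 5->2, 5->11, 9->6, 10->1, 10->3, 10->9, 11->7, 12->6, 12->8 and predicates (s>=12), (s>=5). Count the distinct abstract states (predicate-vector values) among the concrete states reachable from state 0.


BFS from 0:
Concrete reachable: {0, 7, 11}
Abstract via predicates (s>=12), (s>=5):
  (0,0) <- {0}
  (0,1) <- {7, 11}
Distinct abstract states = 2

2


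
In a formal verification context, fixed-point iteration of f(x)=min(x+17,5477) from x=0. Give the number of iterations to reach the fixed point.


Step 1: x=0, cap=5477, increment=17
Step 2: x grows by 17 each step until capped at 5477; fixed point is x=5477
Step 3: iterations = ceil(5477/17) = 323

323


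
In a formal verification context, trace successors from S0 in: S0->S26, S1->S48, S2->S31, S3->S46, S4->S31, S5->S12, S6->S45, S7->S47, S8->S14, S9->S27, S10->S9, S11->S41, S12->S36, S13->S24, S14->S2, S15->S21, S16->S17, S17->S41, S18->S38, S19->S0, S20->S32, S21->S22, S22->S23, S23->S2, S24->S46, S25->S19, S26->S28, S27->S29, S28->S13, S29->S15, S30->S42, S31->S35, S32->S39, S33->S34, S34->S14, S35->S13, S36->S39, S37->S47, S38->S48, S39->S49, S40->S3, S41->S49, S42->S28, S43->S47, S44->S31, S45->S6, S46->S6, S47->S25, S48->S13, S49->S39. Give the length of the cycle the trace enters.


Trace from S0 until a state repeats:
  S0 -> S26 -> S28 -> S13 -> S24 -> S46 -> S6 -> S45 -> S6
S6 first seen at step 6, revisited at step 8.
Cycle length = 8 - 6 = 2

2


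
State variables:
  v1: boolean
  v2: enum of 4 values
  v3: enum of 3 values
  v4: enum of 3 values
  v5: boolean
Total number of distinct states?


State space = product of domain sizes of all variables.
Domain sizes:
  v1 (boolean): 2
  v2 (enum of 4 values): 4
  v3 (enum of 3 values): 3
  v4 (enum of 3 values): 3
  v5 (boolean): 2
Product = 2 * 4 * 3 * 3 * 2 = 144

144


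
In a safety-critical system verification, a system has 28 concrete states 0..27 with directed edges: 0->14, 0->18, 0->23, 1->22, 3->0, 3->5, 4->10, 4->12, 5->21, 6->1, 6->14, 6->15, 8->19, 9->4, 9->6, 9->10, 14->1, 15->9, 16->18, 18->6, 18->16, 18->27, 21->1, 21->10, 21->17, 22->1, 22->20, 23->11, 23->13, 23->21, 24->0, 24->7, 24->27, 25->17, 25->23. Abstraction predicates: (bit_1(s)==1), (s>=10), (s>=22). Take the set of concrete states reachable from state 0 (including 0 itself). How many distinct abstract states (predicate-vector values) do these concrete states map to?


BFS from 0:
Concrete reachable: {0, 1, 4, 6, 9, 10, 11, 12, 13, 14, 15, 16, 17, 18, 20, 21, 22, 23, 27}
Abstract via predicates (bit_1(s)==1), (s>=10), (s>=22):
  (0,0,0) <- {0, 1, 4, 9}
  (0,1,0) <- {12, 13, 16, 17, 20, 21}
  (1,0,0) <- {6}
  (1,1,0) <- {10, 11, 14, 15, 18}
  (1,1,1) <- {22, 23, 27}
Distinct abstract states = 5

5


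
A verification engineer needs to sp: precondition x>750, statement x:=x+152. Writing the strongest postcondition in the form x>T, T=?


Formula: sp(P, x:=E) = exists old_x. (x = E[old_x/x]) AND P[old_x/x] (old_x is the value of x before the assignment; eliminate old_x by solving x = E[old_x/x] for old_x)
Step 1: Precondition P: x>750, i.e. old_x > 750
Step 2: Assignment gives x = old_x + 152, so old_x = x - 152
Step 3: Substitute into P: x - 152 > 750
Step 4: Simplify: x > 750+152 = 902

902


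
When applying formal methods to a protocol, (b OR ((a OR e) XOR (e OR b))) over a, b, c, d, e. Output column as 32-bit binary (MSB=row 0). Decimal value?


Formula: (b OR ((a OR e) XOR (e OR b))) over a, b, c, d, e (32 rows)
Evaluate each row (bits = a,b,c,d,e, MSB first):
  row 0 [00000]: (0 OR ((0 OR 0) XOR (0 OR 0))) -> 0
  row 1 [00001]: (0 OR ((0 OR 1) XOR (1 OR 0))) -> 0
  row 2 [00010]: (0 OR ((0 OR 0) XOR (0 OR 0))) -> 0
  row 3 [00011]: (0 OR ((0 OR 1) XOR (1 OR 0))) -> 0
  row 4 [00100]: (0 OR ((0 OR 0) XOR (0 OR 0))) -> 0
  row 5 [00101]: (0 OR ((0 OR 1) XOR (1 OR 0))) -> 0
  row 6 [00110]: (0 OR ((0 OR 0) XOR (0 OR 0))) -> 0
  row 7 [00111]: (0 OR ((0 OR 1) XOR (1 OR 0))) -> 0
  row 8 [01000]: (1 OR ((0 OR 0) XOR (0 OR 1))) -> 1
  row 9 [01001]: (1 OR ((0 OR 1) XOR (1 OR 1))) -> 1
  row 10 [01010]: (1 OR ((0 OR 0) XOR (0 OR 1))) -> 1
  row 11 [01011]: (1 OR ((0 OR 1) XOR (1 OR 1))) -> 1
  row 12 [01100]: (1 OR ((0 OR 0) XOR (0 OR 1))) -> 1
  row 13 [01101]: (1 OR ((0 OR 1) XOR (1 OR 1))) -> 1
  row 14 [01110]: (1 OR ((0 OR 0) XOR (0 OR 1))) -> 1
  row 15 [01111]: (1 OR ((0 OR 1) XOR (1 OR 1))) -> 1
  row 16 [10000]: (0 OR ((1 OR 0) XOR (0 OR 0))) -> 1
  row 17 [10001]: (0 OR ((1 OR 1) XOR (1 OR 0))) -> 0
  row 18 [10010]: (0 OR ((1 OR 0) XOR (0 OR 0))) -> 1
  row 19 [10011]: (0 OR ((1 OR 1) XOR (1 OR 0))) -> 0
  row 20 [10100]: (0 OR ((1 OR 0) XOR (0 OR 0))) -> 1
  row 21 [10101]: (0 OR ((1 OR 1) XOR (1 OR 0))) -> 0
  row 22 [10110]: (0 OR ((1 OR 0) XOR (0 OR 0))) -> 1
  row 23 [10111]: (0 OR ((1 OR 1) XOR (1 OR 0))) -> 0
  row 24 [11000]: (1 OR ((1 OR 0) XOR (0 OR 1))) -> 1
  row 25 [11001]: (1 OR ((1 OR 1) XOR (1 OR 1))) -> 1
  row 26 [11010]: (1 OR ((1 OR 0) XOR (0 OR 1))) -> 1
  row 27 [11011]: (1 OR ((1 OR 1) XOR (1 OR 1))) -> 1
  row 28 [11100]: (1 OR ((1 OR 0) XOR (0 OR 1))) -> 1
  row 29 [11101]: (1 OR ((1 OR 1) XOR (1 OR 1))) -> 1
  row 30 [11110]: (1 OR ((1 OR 0) XOR (0 OR 1))) -> 1
  row 31 [11111]: (1 OR ((1 OR 1) XOR (1 OR 1))) -> 1
Full result column, 4 rows per line (a,b,c fixed per line; d,e runs 00..11 left to right):
  rows 0-3 [a,b,c=000]: 0000  = hex 0
  rows 4-7 [a,b,c=001]: 0000  = hex 0
  rows 8-11 [a,b,c=010]: 1111  = hex F
  rows 12-15 [a,b,c=011]: 1111  = hex F
  rows 16-19 [a,b,c=100]: 1010  = hex A
  rows 20-23 [a,b,c=101]: 1010  = hex A
  rows 24-27 [a,b,c=110]: 1111  = hex F
  rows 28-31 [a,b,c=111]: 1111  = hex F
Output column (row 0 .. row 31) = 00000000111111111010101011111111
Output column grouped in 4s = 0000 0000 1111 1111 1010 1010 1111 1111 = 0x00FFAAFF
Convert to decimal digit by digit (value = value*16 + digit):
  0 -> 0
  0*16 + 0 = 0
  0*16 + 15 (F) = 15
  15*16 + 15 (F) = 255
  255*16 + 10 (A) = 4090
  4090*16 + 10 (A) = 65450
  65450*16 + 15 (F) = 1047215
  1047215*16 + 15 (F) = 16755455
Decimal = 16755455

16755455


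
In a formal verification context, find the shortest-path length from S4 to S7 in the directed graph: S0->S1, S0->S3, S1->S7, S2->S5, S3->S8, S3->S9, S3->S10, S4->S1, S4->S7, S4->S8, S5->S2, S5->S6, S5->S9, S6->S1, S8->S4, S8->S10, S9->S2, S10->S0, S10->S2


BFS layer-by-layer from S4:
  dist 0: {S4}
  dist 1: {S1, S7, S8}
  -> S7 reached at distance 1
Shortest path length = 1

1


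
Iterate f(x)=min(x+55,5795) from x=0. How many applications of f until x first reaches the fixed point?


Step 1: x=0, cap=5795, increment=55
Step 2: x grows by 55 each step until capped at 5795; fixed point is x=5795
Step 3: iterations = ceil(5795/55) = 106

106


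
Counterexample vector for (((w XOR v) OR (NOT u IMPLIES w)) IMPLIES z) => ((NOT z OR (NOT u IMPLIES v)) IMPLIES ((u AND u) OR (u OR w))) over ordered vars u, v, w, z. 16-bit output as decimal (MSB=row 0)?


F1 = (((w XOR v) OR (NOT u IMPLIES w)) IMPLIES z)
F2 = ((NOT z OR (NOT u IMPLIES v)) IMPLIES ((u AND u) OR (u OR w)))
Counterexample to F1=>F2 is where F1=1 and F2=0.
Evaluate each row (bits = u,v,w,z, MSB first):
  row 0 [0000]: F1=1 F2=0 -> F1&~F2 -> 1
  row 1 [0001]: F1=1 F2=1 -> F1&~F2 -> 0
  row 2 [0010]: F1=0 F2=1 -> F1&~F2 -> 0
  row 3 [0011]: F1=1 F2=1 -> F1&~F2 -> 0
  row 4 [0100]: F1=0 F2=0 -> F1&~F2 -> 0
  row 5 [0101]: F1=1 F2=0 -> F1&~F2 -> 1
  row 6 [0110]: F1=0 F2=1 -> F1&~F2 -> 0
  row 7 [0111]: F1=1 F2=1 -> F1&~F2 -> 0
  row 8 [1000]: F1=0 F2=1 -> F1&~F2 -> 0
  row 9 [1001]: F1=1 F2=1 -> F1&~F2 -> 0
  row 10 [1010]: F1=0 F2=1 -> F1&~F2 -> 0
  row 11 [1011]: F1=1 F2=1 -> F1&~F2 -> 0
  row 12 [1100]: F1=0 F2=1 -> F1&~F2 -> 0
  row 13 [1101]: F1=1 F2=1 -> F1&~F2 -> 0
  row 14 [1110]: F1=0 F2=1 -> F1&~F2 -> 0
  row 15 [1111]: F1=1 F2=1 -> F1&~F2 -> 0
Full result column, 4 rows per line (u,v fixed per line; w,z runs 00..11 left to right):
  rows 0-3 [u,v=00]: 1000  = hex 8
  rows 4-7 [u,v=01]: 0100  = hex 4
  rows 8-11 [u,v=10]: 0000  = hex 0
  rows 12-15 [u,v=11]: 0000  = hex 0
Counterexample vector (row 0 .. row 15) = 1000010000000000
Output column grouped in 4s = 1000 0100 0000 0000 = 0x8400
Convert to decimal digit by digit (value = value*16 + digit):
  8 -> 8
  8*16 + 4 = 132
  132*16 + 0 = 2112
  2112*16 + 0 = 33792
Decimal = 33792

33792


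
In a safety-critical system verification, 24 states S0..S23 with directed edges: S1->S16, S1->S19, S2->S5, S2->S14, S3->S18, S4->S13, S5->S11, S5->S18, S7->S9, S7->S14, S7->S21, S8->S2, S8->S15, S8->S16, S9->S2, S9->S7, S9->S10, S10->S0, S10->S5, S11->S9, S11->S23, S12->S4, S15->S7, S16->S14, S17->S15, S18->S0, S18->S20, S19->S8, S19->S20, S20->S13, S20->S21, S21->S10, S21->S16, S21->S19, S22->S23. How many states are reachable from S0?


BFS from S0:
  layer 0: {S0}
Reachable set: {S0}
Count = 1

1


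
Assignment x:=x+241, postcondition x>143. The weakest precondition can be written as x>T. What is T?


Formula: wp(x:=E, P) = P[E/x] (substitute E for x in postcondition)
Step 1: Postcondition: x>143
Step 2: Substitute x+241 for x: x+241>143
Step 3: Solve for x: x > 143-241 = -98

-98


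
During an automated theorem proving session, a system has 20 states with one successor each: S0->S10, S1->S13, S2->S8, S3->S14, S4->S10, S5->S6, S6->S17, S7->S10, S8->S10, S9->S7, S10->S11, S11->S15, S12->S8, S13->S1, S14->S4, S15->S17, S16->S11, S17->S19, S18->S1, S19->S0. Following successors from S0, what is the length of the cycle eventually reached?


Trace from S0 until a state repeats:
  S0 -> S10 -> S11 -> S15 -> S17 -> S19 -> S0
S0 first seen at step 0, revisited at step 6.
Cycle length = 6 - 0 = 6

6


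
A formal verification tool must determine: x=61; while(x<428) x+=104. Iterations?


Step 1: x goes from 61 toward 428 by 104; the body runs while x<428, so iterations = ceil((bound-start)/step)
Step 2: Distance=367
Step 3: ceil(367/104)=4

4


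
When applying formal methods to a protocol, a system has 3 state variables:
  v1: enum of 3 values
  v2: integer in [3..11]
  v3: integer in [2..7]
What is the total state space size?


State space = product of domain sizes of all variables.
Domain sizes:
  v1 (enum of 3 values): 3
  v2 (integer in [3..11]): 9
  v3 (integer in [2..7]): 6
Product = 3 * 9 * 6 = 162

162


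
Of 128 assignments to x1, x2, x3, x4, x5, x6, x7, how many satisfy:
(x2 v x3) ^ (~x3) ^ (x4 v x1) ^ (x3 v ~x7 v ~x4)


CNF with 4 clauses over 7 vars (128 assignments).
An assignment satisfies CNF iff every clause has >=1 true literal.
Check each row (bits = x1,x2,x3,x4,x5,x6,x7; clause T/F shown):
  row 0 [0000000]: clauses=FTFT -> 0
  row 1 [0000001]: clauses=FTFT -> 0
  row 2 [0000010]: clauses=FTFT -> 0
  row 3 [0000011]: clauses=FTFT -> 0
  row 4 [0000100]: clauses=FTFT -> 0
  (every remaining row is evaluated the same way; all 128 results are listed next)
Full result column, 8 rows per line (x1,x2,x3,x4 fixed per line; x5,x6,x7 runs 000..111 left to right):
  rows 0-7 [x1,x2,x3,x4=0000]: 00000000  (ones: 0)
  rows 8-15 [x1,x2,x3,x4=0001]: 00000000  (ones: 0)
  rows 16-23 [x1,x2,x3,x4=0010]: 00000000  (ones: 0)
  rows 24-31 [x1,x2,x3,x4=0011]: 00000000  (ones: 0)
  rows 32-39 [x1,x2,x3,x4=0100]: 00000000  (ones: 0)
  rows 40-47 [x1,x2,x3,x4=0101]: 10101010  (ones: 4)
  rows 48-55 [x1,x2,x3,x4=0110]: 00000000  (ones: 0)
  rows 56-63 [x1,x2,x3,x4=0111]: 00000000  (ones: 0)
  rows 64-71 [x1,x2,x3,x4=1000]: 00000000  (ones: 0)
  rows 72-79 [x1,x2,x3,x4=1001]: 00000000  (ones: 0)
  rows 80-87 [x1,x2,x3,x4=1010]: 00000000  (ones: 0)
  rows 88-95 [x1,x2,x3,x4=1011]: 00000000  (ones: 0)
  rows 96-103 [x1,x2,x3,x4=1100]: 11111111  (ones: 8)
  rows 104-111 [x1,x2,x3,x4=1101]: 10101010  (ones: 4)
  rows 112-119 [x1,x2,x3,x4=1110]: 00000000  (ones: 0)
  rows 120-127 [x1,x2,x3,x4=1111]: 00000000  (ones: 0)
Satisfying assignments = 0+0+0+0+0+4+0+0+0+0+0+0+8+4+0+0 = 16

16


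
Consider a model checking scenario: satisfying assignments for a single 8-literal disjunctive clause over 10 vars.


Step 1: Total=2^10=1024
Step 2: Unsat when all 8 false: 2^2=4
Step 3: Sat=1024-4=1020

1020


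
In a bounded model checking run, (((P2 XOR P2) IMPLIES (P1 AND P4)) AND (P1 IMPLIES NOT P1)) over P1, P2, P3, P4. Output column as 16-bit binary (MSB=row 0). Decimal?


Formula: (((P2 XOR P2) IMPLIES (P1 AND P4)) AND (P1 IMPLIES NOT P1)) over P1, P2, P3, P4 (16 rows)
Evaluate each row (bits = P1,P2,P3,P4, MSB first):
  row 0 [0000]: (((0 XOR 0) IMPLIES (0 AND 0)) AND (0 IMPLIES NOT 0)) -> 1
  row 1 [0001]: (((0 XOR 0) IMPLIES (0 AND 1)) AND (0 IMPLIES NOT 0)) -> 1
  row 2 [0010]: (((0 XOR 0) IMPLIES (0 AND 0)) AND (0 IMPLIES NOT 0)) -> 1
  row 3 [0011]: (((0 XOR 0) IMPLIES (0 AND 1)) AND (0 IMPLIES NOT 0)) -> 1
  row 4 [0100]: (((1 XOR 1) IMPLIES (0 AND 0)) AND (0 IMPLIES NOT 0)) -> 1
  row 5 [0101]: (((1 XOR 1) IMPLIES (0 AND 1)) AND (0 IMPLIES NOT 0)) -> 1
  row 6 [0110]: (((1 XOR 1) IMPLIES (0 AND 0)) AND (0 IMPLIES NOT 0)) -> 1
  row 7 [0111]: (((1 XOR 1) IMPLIES (0 AND 1)) AND (0 IMPLIES NOT 0)) -> 1
  row 8 [1000]: (((0 XOR 0) IMPLIES (1 AND 0)) AND (1 IMPLIES NOT 1)) -> 0
  row 9 [1001]: (((0 XOR 0) IMPLIES (1 AND 1)) AND (1 IMPLIES NOT 1)) -> 0
  row 10 [1010]: (((0 XOR 0) IMPLIES (1 AND 0)) AND (1 IMPLIES NOT 1)) -> 0
  row 11 [1011]: (((0 XOR 0) IMPLIES (1 AND 1)) AND (1 IMPLIES NOT 1)) -> 0
  row 12 [1100]: (((1 XOR 1) IMPLIES (1 AND 0)) AND (1 IMPLIES NOT 1)) -> 0
  row 13 [1101]: (((1 XOR 1) IMPLIES (1 AND 1)) AND (1 IMPLIES NOT 1)) -> 0
  row 14 [1110]: (((1 XOR 1) IMPLIES (1 AND 0)) AND (1 IMPLIES NOT 1)) -> 0
  row 15 [1111]: (((1 XOR 1) IMPLIES (1 AND 1)) AND (1 IMPLIES NOT 1)) -> 0
Full result column, 4 rows per line (P1,P2 fixed per line; P3,P4 runs 00..11 left to right):
  rows 0-3 [P1,P2=00]: 1111  = hex F
  rows 4-7 [P1,P2=01]: 1111  = hex F
  rows 8-11 [P1,P2=10]: 0000  = hex 0
  rows 12-15 [P1,P2=11]: 0000  = hex 0
Output column (row 0 .. row 15) = 1111111100000000
Output column grouped in 4s = 1111 1111 0000 0000 = 0xFF00
Convert to decimal digit by digit (value = value*16 + digit):
  F -> 15
  15*16 + 15 (F) = 255
  255*16 + 0 = 4080
  4080*16 + 0 = 65280
Decimal = 65280

65280


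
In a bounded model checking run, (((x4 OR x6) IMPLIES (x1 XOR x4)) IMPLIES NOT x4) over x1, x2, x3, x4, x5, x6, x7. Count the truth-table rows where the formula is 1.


Formula: (((x4 OR x6) IMPLIES (x1 XOR x4)) IMPLIES NOT x4) over 7 vars (128 rows)
Evaluate each row (x1, x2, x3, x4, x5, x6, x7 as bits, MSB first):
  row 0 [0000000]: (((0 OR 0) IMPLIES (0 XOR 0)) IMPLIES NOT 0) -> 1
  row 1 [0000001]: (((0 OR 0) IMPLIES (0 XOR 0)) IMPLIES NOT 0) -> 1
  row 2 [0000010]: (((0 OR 1) IMPLIES (0 XOR 0)) IMPLIES NOT 0) -> 1
  row 3 [0000011]: (((0 OR 1) IMPLIES (0 XOR 0)) IMPLIES NOT 0) -> 1
  row 4 [0000100]: (((0 OR 0) IMPLIES (0 XOR 0)) IMPLIES NOT 0) -> 1
  (every remaining row is evaluated the same way; all 128 results are listed next)
Full result column, 8 rows per line (x1,x2,x3,x4 fixed per line; x5,x6,x7 runs 000..111 left to right):
  rows 0-7 [x1,x2,x3,x4=0000]: 11111111  (ones: 8)
  rows 8-15 [x1,x2,x3,x4=0001]: 00000000  (ones: 0)
  rows 16-23 [x1,x2,x3,x4=0010]: 11111111  (ones: 8)
  rows 24-31 [x1,x2,x3,x4=0011]: 00000000  (ones: 0)
  rows 32-39 [x1,x2,x3,x4=0100]: 11111111  (ones: 8)
  rows 40-47 [x1,x2,x3,x4=0101]: 00000000  (ones: 0)
  rows 48-55 [x1,x2,x3,x4=0110]: 11111111  (ones: 8)
  rows 56-63 [x1,x2,x3,x4=0111]: 00000000  (ones: 0)
  rows 64-71 [x1,x2,x3,x4=1000]: 11111111  (ones: 8)
  rows 72-79 [x1,x2,x3,x4=1001]: 11111111  (ones: 8)
  rows 80-87 [x1,x2,x3,x4=1010]: 11111111  (ones: 8)
  rows 88-95 [x1,x2,x3,x4=1011]: 11111111  (ones: 8)
  rows 96-103 [x1,x2,x3,x4=1100]: 11111111  (ones: 8)
  rows 104-111 [x1,x2,x3,x4=1101]: 11111111  (ones: 8)
  rows 112-119 [x1,x2,x3,x4=1110]: 11111111  (ones: 8)
  rows 120-127 [x1,x2,x3,x4=1111]: 11111111  (ones: 8)
Count of 1-rows = 8+0+8+0+8+0+8+0+8+8+8+8+8+8+8+8 = 96

96


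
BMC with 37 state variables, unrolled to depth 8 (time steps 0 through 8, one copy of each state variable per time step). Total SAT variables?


BMC unrolls to depth k, creating one copy of each state var for steps 0..k.
Step count = 8 + 1 = 9 (steps 0 through 8)
Vars per step = 37
Total = 37 * 9 = 333

333


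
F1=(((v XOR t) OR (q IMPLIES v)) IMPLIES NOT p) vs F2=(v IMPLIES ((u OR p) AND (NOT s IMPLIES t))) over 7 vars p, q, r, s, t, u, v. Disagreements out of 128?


F1 = (((v XOR t) OR (q IMPLIES v)) IMPLIES NOT p)
F2 = (v IMPLIES ((u OR p) AND (NOT s IMPLIES t)))
Evaluate both on each of 128 rows (bits = p,q,r,s,t,u,v):
  row 0 [0000000]: F1=1 F2=1 -> 0
  row 1 [0000001]: F1=1 F2=0 (differ) -> 1
  row 2 [0000010]: F1=1 F2=1 -> 0
  row 3 [0000011]: F1=1 F2=0 (differ) -> 1
  row 4 [0000100]: F1=1 F2=1 -> 0
  (every remaining row is evaluated the same way; all 128 results are listed next)
Full result column, 8 rows per line (p,q,r,s fixed per line; t,u,v runs 000..111 left to right):
  rows 0-7 [p,q,r,s=0000]: 01010100  (ones: 3)
  rows 8-15 [p,q,r,s=0001]: 01000100  (ones: 2)
  rows 16-23 [p,q,r,s=0010]: 01010100  (ones: 3)
  rows 24-31 [p,q,r,s=0011]: 01000100  (ones: 2)
  rows 32-39 [p,q,r,s=0100]: 01010100  (ones: 3)
  rows 40-47 [p,q,r,s=0101]: 01000100  (ones: 2)
  rows 48-55 [p,q,r,s=0110]: 01010100  (ones: 3)
  rows 56-63 [p,q,r,s=0111]: 01000100  (ones: 2)
  rows 64-71 [p,q,r,s=1000]: 10101111  (ones: 6)
  rows 72-79 [p,q,r,s=1001]: 11111111  (ones: 8)
  rows 80-87 [p,q,r,s=1010]: 10101111  (ones: 6)
  rows 88-95 [p,q,r,s=1011]: 11111111  (ones: 8)
  rows 96-103 [p,q,r,s=1100]: 00001111  (ones: 4)
  rows 104-111 [p,q,r,s=1101]: 01011111  (ones: 6)
  rows 112-119 [p,q,r,s=1110]: 00001111  (ones: 4)
  rows 120-127 [p,q,r,s=1111]: 01011111  (ones: 6)
Disagreements = 3+2+3+2+3+2+3+2+6+8+6+8+4+6+4+6 = 68

68


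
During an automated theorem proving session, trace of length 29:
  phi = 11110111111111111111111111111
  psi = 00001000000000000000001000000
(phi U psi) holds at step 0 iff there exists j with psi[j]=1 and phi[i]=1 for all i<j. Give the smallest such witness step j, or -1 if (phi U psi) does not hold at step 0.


(phi U psi) at 0: need smallest j with psi[j]=1 and phi[i]=1 for all i in [0,j).
Scan from step 0:
  step 0: phi=1, psi=0 -> continue
  step 1: phi=1, psi=0 -> continue
  step 2: phi=1, psi=0 -> continue
  step 3: phi=1, psi=0 -> continue
  step 4: psi=1 and phi held for [0,4) -> witness found
Witness step = 4

4


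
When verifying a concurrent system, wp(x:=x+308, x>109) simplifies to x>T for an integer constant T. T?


Formula: wp(x:=E, P) = P[E/x] (substitute E for x in postcondition)
Step 1: Postcondition: x>109
Step 2: Substitute x+308 for x: x+308>109
Step 3: Solve for x: x > 109-308 = -199

-199


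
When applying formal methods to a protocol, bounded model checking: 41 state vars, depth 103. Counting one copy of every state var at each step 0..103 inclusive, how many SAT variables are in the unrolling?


BMC unrolls to depth k, creating one copy of each state var for steps 0..k.
Step count = 103 + 1 = 104 (steps 0 through 103)
Vars per step = 41
Total = 41 * 104 = 4264

4264


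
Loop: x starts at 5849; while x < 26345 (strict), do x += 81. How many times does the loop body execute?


Step 1: x goes from 5849 toward 26345 by 81; the body runs while x<26345, so iterations = ceil((bound-start)/step)
Step 2: Distance=20496
Step 3: ceil(20496/81)=254

254


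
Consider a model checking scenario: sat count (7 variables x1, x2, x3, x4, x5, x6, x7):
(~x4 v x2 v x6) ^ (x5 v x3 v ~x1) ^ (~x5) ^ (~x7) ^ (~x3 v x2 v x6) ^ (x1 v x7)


CNF with 6 clauses over 7 vars (128 assignments).
An assignment satisfies CNF iff every clause has >=1 true literal.
Check each row (bits = x1,x2,x3,x4,x5,x6,x7; clause T/F shown):
  row 0 [0000000]: clauses=TTTTTF -> 0
  row 1 [0000001]: clauses=TTTFTT -> 0
  row 2 [0000010]: clauses=TTTTTF -> 0
  row 3 [0000011]: clauses=TTTFTT -> 0
  row 4 [0000100]: clauses=TTFTTF -> 0
  (every remaining row is evaluated the same way; all 128 results are listed next)
Full result column, 8 rows per line (x1,x2,x3,x4 fixed per line; x5,x6,x7 runs 000..111 left to right):
  rows 0-7 [x1,x2,x3,x4=0000]: 00000000  (ones: 0)
  rows 8-15 [x1,x2,x3,x4=0001]: 00000000  (ones: 0)
  rows 16-23 [x1,x2,x3,x4=0010]: 00000000  (ones: 0)
  rows 24-31 [x1,x2,x3,x4=0011]: 00000000  (ones: 0)
  rows 32-39 [x1,x2,x3,x4=0100]: 00000000  (ones: 0)
  rows 40-47 [x1,x2,x3,x4=0101]: 00000000  (ones: 0)
  rows 48-55 [x1,x2,x3,x4=0110]: 00000000  (ones: 0)
  rows 56-63 [x1,x2,x3,x4=0111]: 00000000  (ones: 0)
  rows 64-71 [x1,x2,x3,x4=1000]: 00000000  (ones: 0)
  rows 72-79 [x1,x2,x3,x4=1001]: 00000000  (ones: 0)
  rows 80-87 [x1,x2,x3,x4=1010]: 00100000  (ones: 1)
  rows 88-95 [x1,x2,x3,x4=1011]: 00100000  (ones: 1)
  rows 96-103 [x1,x2,x3,x4=1100]: 00000000  (ones: 0)
  rows 104-111 [x1,x2,x3,x4=1101]: 00000000  (ones: 0)
  rows 112-119 [x1,x2,x3,x4=1110]: 10100000  (ones: 2)
  rows 120-127 [x1,x2,x3,x4=1111]: 10100000  (ones: 2)
Satisfying assignments = 0+0+0+0+0+0+0+0+0+0+1+1+0+0+2+2 = 6

6


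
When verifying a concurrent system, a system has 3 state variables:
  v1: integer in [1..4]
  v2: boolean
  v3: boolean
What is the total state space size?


State space = product of domain sizes of all variables.
Domain sizes:
  v1 (integer in [1..4]): 4
  v2 (boolean): 2
  v3 (boolean): 2
Product = 4 * 2 * 2 = 16

16


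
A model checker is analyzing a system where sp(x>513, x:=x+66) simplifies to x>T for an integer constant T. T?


Formula: sp(P, x:=E) = exists old_x. (x = E[old_x/x]) AND P[old_x/x] (old_x is the value of x before the assignment; eliminate old_x by solving x = E[old_x/x] for old_x)
Step 1: Precondition P: x>513, i.e. old_x > 513
Step 2: Assignment gives x = old_x + 66, so old_x = x - 66
Step 3: Substitute into P: x - 66 > 513
Step 4: Simplify: x > 513+66 = 579

579


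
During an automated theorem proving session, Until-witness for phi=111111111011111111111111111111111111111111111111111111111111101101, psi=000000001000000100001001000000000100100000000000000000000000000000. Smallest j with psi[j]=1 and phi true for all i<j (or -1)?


(phi U psi) at 0: need smallest j with psi[j]=1 and phi[i]=1 for all i in [0,j).
Scan from step 0:
  step 0: phi=1, psi=0 -> continue
  step 1: phi=1, psi=0 -> continue
  step 2: phi=1, psi=0 -> continue
  step 3: phi=1, psi=0 -> continue
  step 8: psi=1 and phi held for [0,8) -> witness found
Witness step = 8

8


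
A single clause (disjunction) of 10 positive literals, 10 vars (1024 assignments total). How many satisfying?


Step 1: Total=2^10=1024
Step 2: Unsat when all 10 false: 2^0=1
Step 3: Sat=1024-1=1023

1023


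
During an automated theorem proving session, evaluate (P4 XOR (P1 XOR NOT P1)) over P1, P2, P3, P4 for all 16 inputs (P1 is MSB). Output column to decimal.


Formula: (P4 XOR (P1 XOR NOT P1)) over P1, P2, P3, P4 (16 rows)
Evaluate each row (bits = P1,P2,P3,P4, MSB first):
  row 0 [0000]: (0 XOR (0 XOR NOT 0)) -> 1
  row 1 [0001]: (1 XOR (0 XOR NOT 0)) -> 0
  row 2 [0010]: (0 XOR (0 XOR NOT 0)) -> 1
  row 3 [0011]: (1 XOR (0 XOR NOT 0)) -> 0
  row 4 [0100]: (0 XOR (0 XOR NOT 0)) -> 1
  row 5 [0101]: (1 XOR (0 XOR NOT 0)) -> 0
  row 6 [0110]: (0 XOR (0 XOR NOT 0)) -> 1
  row 7 [0111]: (1 XOR (0 XOR NOT 0)) -> 0
  row 8 [1000]: (0 XOR (1 XOR NOT 1)) -> 1
  row 9 [1001]: (1 XOR (1 XOR NOT 1)) -> 0
  row 10 [1010]: (0 XOR (1 XOR NOT 1)) -> 1
  row 11 [1011]: (1 XOR (1 XOR NOT 1)) -> 0
  row 12 [1100]: (0 XOR (1 XOR NOT 1)) -> 1
  row 13 [1101]: (1 XOR (1 XOR NOT 1)) -> 0
  row 14 [1110]: (0 XOR (1 XOR NOT 1)) -> 1
  row 15 [1111]: (1 XOR (1 XOR NOT 1)) -> 0
Full result column, 4 rows per line (P1,P2 fixed per line; P3,P4 runs 00..11 left to right):
  rows 0-3 [P1,P2=00]: 1010  = hex A
  rows 4-7 [P1,P2=01]: 1010  = hex A
  rows 8-11 [P1,P2=10]: 1010  = hex A
  rows 12-15 [P1,P2=11]: 1010  = hex A
Output column (row 0 .. row 15) = 1010101010101010
Output column grouped in 4s = 1010 1010 1010 1010 = 0xAAAA
Convert to decimal digit by digit (value = value*16 + digit):
  A -> 10
  10*16 + 10 (A) = 170
  170*16 + 10 (A) = 2730
  2730*16 + 10 (A) = 43690
Decimal = 43690

43690


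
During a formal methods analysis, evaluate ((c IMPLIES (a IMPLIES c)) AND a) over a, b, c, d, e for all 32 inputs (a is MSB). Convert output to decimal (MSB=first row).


Formula: ((c IMPLIES (a IMPLIES c)) AND a) over a, b, c, d, e (32 rows)
Evaluate each row (bits = a,b,c,d,e, MSB first):
  row 0 [00000]: ((0 IMPLIES (0 IMPLIES 0)) AND 0) -> 0
  row 1 [00001]: ((0 IMPLIES (0 IMPLIES 0)) AND 0) -> 0
  row 2 [00010]: ((0 IMPLIES (0 IMPLIES 0)) AND 0) -> 0
  row 3 [00011]: ((0 IMPLIES (0 IMPLIES 0)) AND 0) -> 0
  row 4 [00100]: ((1 IMPLIES (0 IMPLIES 1)) AND 0) -> 0
  row 5 [00101]: ((1 IMPLIES (0 IMPLIES 1)) AND 0) -> 0
  row 6 [00110]: ((1 IMPLIES (0 IMPLIES 1)) AND 0) -> 0
  row 7 [00111]: ((1 IMPLIES (0 IMPLIES 1)) AND 0) -> 0
  row 8 [01000]: ((0 IMPLIES (0 IMPLIES 0)) AND 0) -> 0
  row 9 [01001]: ((0 IMPLIES (0 IMPLIES 0)) AND 0) -> 0
  row 10 [01010]: ((0 IMPLIES (0 IMPLIES 0)) AND 0) -> 0
  row 11 [01011]: ((0 IMPLIES (0 IMPLIES 0)) AND 0) -> 0
  row 12 [01100]: ((1 IMPLIES (0 IMPLIES 1)) AND 0) -> 0
  row 13 [01101]: ((1 IMPLIES (0 IMPLIES 1)) AND 0) -> 0
  row 14 [01110]: ((1 IMPLIES (0 IMPLIES 1)) AND 0) -> 0
  row 15 [01111]: ((1 IMPLIES (0 IMPLIES 1)) AND 0) -> 0
  row 16 [10000]: ((0 IMPLIES (1 IMPLIES 0)) AND 1) -> 1
  row 17 [10001]: ((0 IMPLIES (1 IMPLIES 0)) AND 1) -> 1
  row 18 [10010]: ((0 IMPLIES (1 IMPLIES 0)) AND 1) -> 1
  row 19 [10011]: ((0 IMPLIES (1 IMPLIES 0)) AND 1) -> 1
  row 20 [10100]: ((1 IMPLIES (1 IMPLIES 1)) AND 1) -> 1
  row 21 [10101]: ((1 IMPLIES (1 IMPLIES 1)) AND 1) -> 1
  row 22 [10110]: ((1 IMPLIES (1 IMPLIES 1)) AND 1) -> 1
  row 23 [10111]: ((1 IMPLIES (1 IMPLIES 1)) AND 1) -> 1
  row 24 [11000]: ((0 IMPLIES (1 IMPLIES 0)) AND 1) -> 1
  row 25 [11001]: ((0 IMPLIES (1 IMPLIES 0)) AND 1) -> 1
  row 26 [11010]: ((0 IMPLIES (1 IMPLIES 0)) AND 1) -> 1
  row 27 [11011]: ((0 IMPLIES (1 IMPLIES 0)) AND 1) -> 1
  row 28 [11100]: ((1 IMPLIES (1 IMPLIES 1)) AND 1) -> 1
  row 29 [11101]: ((1 IMPLIES (1 IMPLIES 1)) AND 1) -> 1
  row 30 [11110]: ((1 IMPLIES (1 IMPLIES 1)) AND 1) -> 1
  row 31 [11111]: ((1 IMPLIES (1 IMPLIES 1)) AND 1) -> 1
Full result column, 4 rows per line (a,b,c fixed per line; d,e runs 00..11 left to right):
  rows 0-3 [a,b,c=000]: 0000  = hex 0
  rows 4-7 [a,b,c=001]: 0000  = hex 0
  rows 8-11 [a,b,c=010]: 0000  = hex 0
  rows 12-15 [a,b,c=011]: 0000  = hex 0
  rows 16-19 [a,b,c=100]: 1111  = hex F
  rows 20-23 [a,b,c=101]: 1111  = hex F
  rows 24-27 [a,b,c=110]: 1111  = hex F
  rows 28-31 [a,b,c=111]: 1111  = hex F
Output column (row 0 .. row 31) = 00000000000000001111111111111111
Output column grouped in 4s = 0000 0000 0000 0000 1111 1111 1111 1111 = 0x0000FFFF
Convert to decimal digit by digit (value = value*16 + digit):
  0 -> 0
  0*16 + 0 = 0
  0*16 + 0 = 0
  0*16 + 0 = 0
  0*16 + 15 (F) = 15
  15*16 + 15 (F) = 255
  255*16 + 15 (F) = 4095
  4095*16 + 15 (F) = 65535
Decimal = 65535

65535
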